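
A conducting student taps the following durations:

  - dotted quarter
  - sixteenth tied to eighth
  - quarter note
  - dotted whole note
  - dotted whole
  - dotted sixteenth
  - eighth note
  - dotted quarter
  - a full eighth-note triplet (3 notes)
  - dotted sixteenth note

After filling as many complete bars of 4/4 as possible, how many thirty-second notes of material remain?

One bar of 4/4 = 32 thirty-second notes.
Convert each value to thirty-second notes: dotted quarter = 12; sixteenth tied to eighth (sixteenth + eighth) = 6; quarter note = 8; dotted whole note = 48; dotted whole = 48; dotted sixteenth = 3; eighth note = 4; dotted quarter = 12; a full eighth-note triplet (3 notes) (three triplet eighths span one quarter) = 8; dotted sixteenth note = 3.
Total: 12 + 6 + 8 + 48 + 48 + 3 + 4 + 12 + 8 + 3 = 152.
152 ÷ 32 = 4 complete bars with 24 thirty-second notes remaining.

24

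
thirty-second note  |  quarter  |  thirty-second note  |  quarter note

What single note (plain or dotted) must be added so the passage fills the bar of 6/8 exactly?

The bar of 6/8 = 24 thirty-second notes.
Each duration in thirty-second notes: thirty-second note = 1; quarter = 8; thirty-second note = 1; quarter note = 8.
Adding: 1 + 8 + 1 + 8 = 18.
Remaining: 24 − 18 = 6 thirty-second notes, which is a dotted eighth note.

dotted eighth note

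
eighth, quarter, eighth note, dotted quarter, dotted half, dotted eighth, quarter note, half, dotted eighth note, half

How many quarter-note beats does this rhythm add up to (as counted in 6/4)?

13

One quarter-note beat = 4 sixteenth notes.
Working in sixteenth notes: eighth = 2; quarter = 4; eighth note = 2; dotted quarter = 6; dotted half = 12; dotted eighth = 3; quarter note = 4; half = 8; dotted eighth note = 3; half = 8.
Adding: 2 + 4 + 2 + 6 + 12 + 3 + 4 + 8 + 3 + 8 = 52.
52 ÷ 4 = 13 beats.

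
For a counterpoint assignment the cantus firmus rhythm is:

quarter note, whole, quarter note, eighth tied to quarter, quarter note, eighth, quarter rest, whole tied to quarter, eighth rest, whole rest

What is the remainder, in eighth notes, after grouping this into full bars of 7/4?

One bar of 7/4 = 14 eighth notes.
Convert each value to eighth notes: quarter note = 2; whole = 8; quarter note = 2; eighth tied to quarter (eighth + quarter) = 3; quarter note = 2; eighth = 1; quarter rest = 2; whole tied to quarter (whole + quarter) = 10; eighth rest = 1; whole rest = 8.
Adding: 2 + 8 + 2 + 3 + 2 + 1 + 2 + 10 + 1 + 8 = 39.
39 ÷ 14 = 2 complete bars with 11 eighth notes remaining.

11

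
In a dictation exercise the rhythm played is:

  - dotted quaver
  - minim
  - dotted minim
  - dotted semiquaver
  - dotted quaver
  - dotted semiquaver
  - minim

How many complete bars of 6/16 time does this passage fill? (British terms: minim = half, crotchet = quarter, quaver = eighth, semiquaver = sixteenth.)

One bar of 6/16 = 12 thirty-second notes.
Express everything in thirty-second notes: dotted quaver = 6; minim = 16; dotted minim = 24; dotted semiquaver = 3; dotted quaver = 6; dotted semiquaver = 3; minim = 16.
Altogether 6 + 16 + 24 + 3 + 6 + 3 + 16 = 74.
74 ÷ 12 = 6 complete bars with 2 left over.

6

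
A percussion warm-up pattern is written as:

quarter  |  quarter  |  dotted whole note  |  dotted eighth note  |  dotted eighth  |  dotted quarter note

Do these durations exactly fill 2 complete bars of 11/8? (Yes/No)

Yes

One bar of 11/8 = 22 sixteenth notes, so 2 bars = 44.
In sixteenth notes: quarter = 4; quarter = 4; dotted whole note = 24; dotted eighth note = 3; dotted eighth = 3; dotted quarter note = 6.
Adding: 4 + 4 + 24 + 3 + 3 + 6 = 44.
44 equals 44, so the answer is Yes.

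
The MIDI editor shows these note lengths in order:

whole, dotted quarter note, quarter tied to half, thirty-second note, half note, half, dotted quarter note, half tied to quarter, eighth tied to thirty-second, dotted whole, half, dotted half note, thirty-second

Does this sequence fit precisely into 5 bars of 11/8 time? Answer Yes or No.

One bar of 11/8 = 44 thirty-second notes, so 5 bars = 220.
Convert each value to thirty-second notes: whole = 32; dotted quarter note = 12; quarter tied to half (quarter + half) = 24; thirty-second note = 1; half note = 16; half = 16; dotted quarter note = 12; half tied to quarter (half + quarter) = 24; eighth tied to thirty-second (eighth + thirty-second) = 5; dotted whole = 48; half = 16; dotted half note = 24; thirty-second = 1.
Altogether 32 + 12 + 24 + 1 + 16 + 16 + 12 + 24 + 5 + 48 + 16 + 24 + 1 = 231.
231 exceeds 220, so the answer is No.

No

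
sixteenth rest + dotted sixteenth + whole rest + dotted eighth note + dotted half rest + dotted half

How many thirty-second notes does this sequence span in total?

91

In thirty-second notes: sixteenth rest = 2; dotted sixteenth = 3; whole rest = 32; dotted eighth note = 6; dotted half rest = 24; dotted half = 24.
Total: 2 + 3 + 32 + 6 + 24 + 24 = 91 thirty-second notes.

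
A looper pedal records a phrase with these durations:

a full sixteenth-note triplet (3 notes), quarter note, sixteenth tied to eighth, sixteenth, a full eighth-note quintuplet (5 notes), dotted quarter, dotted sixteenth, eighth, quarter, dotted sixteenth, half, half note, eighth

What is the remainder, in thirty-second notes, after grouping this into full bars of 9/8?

30

One bar of 9/8 = 36 thirty-second notes.
Working in thirty-second notes: a full sixteenth-note triplet (3 notes) (three triplet sixteenths span one eighth) = 4; quarter note = 8; sixteenth tied to eighth (sixteenth + eighth) = 6; sixteenth = 2; a full eighth-note quintuplet (5 notes) (five quintuplet eighths span one half) = 16; dotted quarter = 12; dotted sixteenth = 3; eighth = 4; quarter = 8; dotted sixteenth = 3; half = 16; half note = 16; eighth = 4.
Total: 4 + 8 + 6 + 2 + 16 + 12 + 3 + 4 + 8 + 3 + 16 + 16 + 4 = 102.
102 ÷ 36 = 2 complete bars with 30 thirty-second notes remaining.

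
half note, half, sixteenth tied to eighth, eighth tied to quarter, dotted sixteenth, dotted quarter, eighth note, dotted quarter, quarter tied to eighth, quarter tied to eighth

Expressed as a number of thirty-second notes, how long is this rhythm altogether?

Convert each value to thirty-second notes: half note = 16; half = 16; sixteenth tied to eighth (sixteenth + eighth) = 6; eighth tied to quarter (eighth + quarter) = 12; dotted sixteenth = 3; dotted quarter = 12; eighth note = 4; dotted quarter = 12; quarter tied to eighth (quarter + eighth) = 12; quarter tied to eighth (quarter + eighth) = 12.
Adding: 16 + 16 + 6 + 12 + 3 + 12 + 4 + 12 + 12 + 12 = 105 thirty-second notes.

105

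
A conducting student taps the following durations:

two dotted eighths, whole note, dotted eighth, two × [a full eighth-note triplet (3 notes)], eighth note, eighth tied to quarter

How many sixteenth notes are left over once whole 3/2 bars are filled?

17

One bar of 3/2 = 24 sixteenth notes.
Express everything in sixteenth notes: dotted eighth = 3; dotted eighth = 3; whole note = 16; dotted eighth = 3; a full eighth-note triplet (3 notes) (three triplet eighths span one quarter) = 4; a full eighth-note triplet (3 notes) (three triplet eighths span one quarter) = 4; eighth note = 2; eighth tied to quarter (eighth + quarter) = 6.
Sum: 3 + 3 + 16 + 3 + 4 + 4 + 2 + 6 = 41.
41 ÷ 24 = 1 complete bar with 17 sixteenth notes remaining.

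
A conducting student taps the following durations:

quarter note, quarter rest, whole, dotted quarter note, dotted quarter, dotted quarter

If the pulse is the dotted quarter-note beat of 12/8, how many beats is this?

One dotted quarter-note beat = 3 eighth notes.
Working in eighth notes: quarter note = 2; quarter rest = 2; whole = 8; dotted quarter note = 3; dotted quarter = 3; dotted quarter = 3.
Total: 2 + 2 + 8 + 3 + 3 + 3 = 21.
21 ÷ 3 = 7 beats.

7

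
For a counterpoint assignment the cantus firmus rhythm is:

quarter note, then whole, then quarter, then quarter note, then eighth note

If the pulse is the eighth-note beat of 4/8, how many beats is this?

One eighth-note beat = 2 sixteenth notes.
Convert each value to sixteenth notes: quarter note = 4; whole = 16; quarter = 4; quarter note = 4; eighth note = 2.
Total: 4 + 16 + 4 + 4 + 2 = 30.
30 ÷ 2 = 15 beats.

15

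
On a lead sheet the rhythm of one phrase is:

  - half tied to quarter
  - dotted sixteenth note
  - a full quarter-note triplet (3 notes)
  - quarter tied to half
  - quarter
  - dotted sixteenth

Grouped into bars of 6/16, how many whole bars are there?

6

One bar of 6/16 = 12 thirty-second notes.
Each duration in thirty-second notes: half tied to quarter (half + quarter) = 24; dotted sixteenth note = 3; a full quarter-note triplet (3 notes) (three triplet quarters span one half) = 16; quarter tied to half (quarter + half) = 24; quarter = 8; dotted sixteenth = 3.
Adding: 24 + 3 + 16 + 24 + 8 + 3 = 78.
78 ÷ 12 = 6 complete bars with 6 left over.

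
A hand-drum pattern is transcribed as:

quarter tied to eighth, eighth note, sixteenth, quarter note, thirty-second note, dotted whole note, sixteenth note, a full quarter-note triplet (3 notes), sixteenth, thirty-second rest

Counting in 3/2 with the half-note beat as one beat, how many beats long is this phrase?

One half-note beat = 16 thirty-second notes.
Each duration in thirty-second notes: quarter tied to eighth (quarter + eighth) = 12; eighth note = 4; sixteenth = 2; quarter note = 8; thirty-second note = 1; dotted whole note = 48; sixteenth note = 2; a full quarter-note triplet (3 notes) (three triplet quarters span one half) = 16; sixteenth = 2; thirty-second rest = 1.
Altogether 12 + 4 + 2 + 8 + 1 + 48 + 2 + 16 + 2 + 1 = 96.
96 ÷ 16 = 6 beats.

6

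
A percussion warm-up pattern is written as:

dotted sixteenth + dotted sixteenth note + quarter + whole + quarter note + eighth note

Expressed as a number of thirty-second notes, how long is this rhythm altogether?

58

Working in thirty-second notes: dotted sixteenth = 3; dotted sixteenth note = 3; quarter = 8; whole = 32; quarter note = 8; eighth note = 4.
Sum: 3 + 3 + 8 + 32 + 8 + 4 = 58 thirty-second notes.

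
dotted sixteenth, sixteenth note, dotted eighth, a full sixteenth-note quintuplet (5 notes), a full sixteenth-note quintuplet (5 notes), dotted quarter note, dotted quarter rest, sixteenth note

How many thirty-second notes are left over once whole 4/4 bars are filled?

21

One bar of 4/4 = 32 thirty-second notes.
Working in thirty-second notes: dotted sixteenth = 3; sixteenth note = 2; dotted eighth = 6; a full sixteenth-note quintuplet (5 notes) (five quintuplet sixteenths span one quarter) = 8; a full sixteenth-note quintuplet (5 notes) (five quintuplet sixteenths span one quarter) = 8; dotted quarter note = 12; dotted quarter rest = 12; sixteenth note = 2.
Altogether 3 + 2 + 6 + 8 + 8 + 12 + 12 + 2 = 53.
53 ÷ 32 = 1 complete bar with 21 thirty-second notes remaining.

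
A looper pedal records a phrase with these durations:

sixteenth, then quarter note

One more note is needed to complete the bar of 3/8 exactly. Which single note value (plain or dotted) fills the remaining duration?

The bar of 3/8 = 6 sixteenth notes.
Express everything in sixteenth notes: sixteenth = 1; quarter note = 4.
Altogether 1 + 4 = 5.
Remaining: 6 − 5 = 1 sixteenth note, which is a sixteenth note.

sixteenth note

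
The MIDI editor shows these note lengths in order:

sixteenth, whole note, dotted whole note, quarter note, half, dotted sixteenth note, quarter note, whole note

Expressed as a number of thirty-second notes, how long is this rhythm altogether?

In thirty-second notes: sixteenth = 2; whole note = 32; dotted whole note = 48; quarter note = 8; half = 16; dotted sixteenth note = 3; quarter note = 8; whole note = 32.
Altogether 2 + 32 + 48 + 8 + 16 + 3 + 8 + 32 = 149 thirty-second notes.

149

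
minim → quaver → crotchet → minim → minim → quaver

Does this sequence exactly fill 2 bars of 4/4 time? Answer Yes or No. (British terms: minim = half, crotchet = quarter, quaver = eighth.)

Yes

One bar of 4/4 = 8 eighth notes, so 2 bars = 16.
Convert each value to eighth notes: minim = 4; quaver = 1; crotchet = 2; minim = 4; minim = 4; quaver = 1.
Total: 4 + 1 + 2 + 4 + 4 + 1 = 16.
16 equals 16, so the answer is Yes.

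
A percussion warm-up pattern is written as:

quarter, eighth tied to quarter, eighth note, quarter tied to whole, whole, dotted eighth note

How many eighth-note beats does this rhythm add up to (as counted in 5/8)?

One eighth-note beat = 2 sixteenth notes.
Convert each value to sixteenth notes: quarter = 4; eighth tied to quarter (eighth + quarter) = 6; eighth note = 2; quarter tied to whole (quarter + whole) = 20; whole = 16; dotted eighth note = 3.
Sum: 4 + 6 + 2 + 20 + 16 + 3 = 51.
51 ÷ 2 = 25.5 beats.

25.5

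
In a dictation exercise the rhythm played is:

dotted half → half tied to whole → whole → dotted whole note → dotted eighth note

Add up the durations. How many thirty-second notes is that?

158

Convert each value to thirty-second notes: dotted half = 24; half tied to whole (half + whole) = 48; whole = 32; dotted whole note = 48; dotted eighth note = 6.
Sum: 24 + 48 + 32 + 48 + 6 = 158 thirty-second notes.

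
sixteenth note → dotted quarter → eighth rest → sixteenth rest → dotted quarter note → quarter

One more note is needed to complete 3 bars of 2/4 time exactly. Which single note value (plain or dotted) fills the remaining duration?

quarter note

3 bars of 2/4 = 24 sixteenth notes.
Convert each value to sixteenth notes: sixteenth note = 1; dotted quarter = 6; eighth rest = 2; sixteenth rest = 1; dotted quarter note = 6; quarter = 4.
Total: 1 + 6 + 2 + 1 + 6 + 4 = 20.
Remaining: 24 − 20 = 4 sixteenth notes, which is a quarter note.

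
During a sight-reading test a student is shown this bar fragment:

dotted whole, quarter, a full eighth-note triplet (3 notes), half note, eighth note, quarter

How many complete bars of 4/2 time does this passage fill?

One bar of 4/2 = 16 eighth notes.
Each duration in eighth notes: dotted whole = 12; quarter = 2; a full eighth-note triplet (3 notes) (three triplet eighths span one quarter) = 2; half note = 4; eighth note = 1; quarter = 2.
Total: 12 + 2 + 2 + 4 + 1 + 2 = 23.
23 ÷ 16 = 1 complete bar with 7 left over.

1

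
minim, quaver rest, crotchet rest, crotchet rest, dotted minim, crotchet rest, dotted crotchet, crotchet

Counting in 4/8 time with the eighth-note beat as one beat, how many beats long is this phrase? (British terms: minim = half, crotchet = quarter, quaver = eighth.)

22

One eighth-note beat = 2 sixteenth notes.
Convert each value to sixteenth notes: minim = 8; quaver rest = 2; crotchet rest = 4; crotchet rest = 4; dotted minim = 12; crotchet rest = 4; dotted crotchet = 6; crotchet = 4.
Adding: 8 + 2 + 4 + 4 + 12 + 4 + 6 + 4 = 44.
44 ÷ 2 = 22 beats.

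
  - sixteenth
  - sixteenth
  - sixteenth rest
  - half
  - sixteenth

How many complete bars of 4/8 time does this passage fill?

One bar of 4/8 = 8 sixteenth notes.
Express everything in sixteenth notes: sixteenth = 1; sixteenth = 1; sixteenth rest = 1; half = 8; sixteenth = 1.
Sum: 1 + 1 + 1 + 8 + 1 = 12.
12 ÷ 8 = 1 complete bar with 4 left over.

1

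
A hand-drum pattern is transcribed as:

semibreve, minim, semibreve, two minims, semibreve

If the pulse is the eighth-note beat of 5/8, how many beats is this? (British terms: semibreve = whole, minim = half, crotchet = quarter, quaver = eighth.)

36

One eighth-note beat = 2 sixteenth notes.
Express everything in sixteenth notes: semibreve = 16; minim = 8; semibreve = 16; minim = 8; minim = 8; semibreve = 16.
Adding: 16 + 8 + 16 + 8 + 8 + 16 = 72.
72 ÷ 2 = 36 beats.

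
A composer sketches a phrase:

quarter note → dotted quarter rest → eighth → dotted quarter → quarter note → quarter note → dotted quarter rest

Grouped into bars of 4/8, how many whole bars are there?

4

One bar of 4/8 = 4 eighth notes.
Working in eighth notes: quarter note = 2; dotted quarter rest = 3; eighth = 1; dotted quarter = 3; quarter note = 2; quarter note = 2; dotted quarter rest = 3.
Total: 2 + 3 + 1 + 3 + 2 + 2 + 3 = 16.
16 ÷ 4 = 4 complete bars with 0 left over.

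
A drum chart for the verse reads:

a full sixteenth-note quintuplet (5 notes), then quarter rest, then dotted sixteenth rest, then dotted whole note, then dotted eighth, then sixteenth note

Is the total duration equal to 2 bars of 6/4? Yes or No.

No

One bar of 6/4 = 48 thirty-second notes, so 2 bars = 96.
Express everything in thirty-second notes: a full sixteenth-note quintuplet (5 notes) (five quintuplet sixteenths span one quarter) = 8; quarter rest = 8; dotted sixteenth rest = 3; dotted whole note = 48; dotted eighth = 6; sixteenth note = 2.
Sum: 8 + 8 + 3 + 48 + 6 + 2 = 75.
75 falls short of 96, so the answer is No.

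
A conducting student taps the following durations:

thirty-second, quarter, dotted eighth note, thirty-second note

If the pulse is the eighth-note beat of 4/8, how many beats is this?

One eighth-note beat = 4 thirty-second notes.
In thirty-second notes: thirty-second = 1; quarter = 8; dotted eighth note = 6; thirty-second note = 1.
Altogether 1 + 8 + 6 + 1 = 16.
16 ÷ 4 = 4 beats.

4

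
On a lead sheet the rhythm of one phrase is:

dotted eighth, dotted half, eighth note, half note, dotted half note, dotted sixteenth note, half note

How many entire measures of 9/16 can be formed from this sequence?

One bar of 9/16 = 18 thirty-second notes.
Express everything in thirty-second notes: dotted eighth = 6; dotted half = 24; eighth note = 4; half note = 16; dotted half note = 24; dotted sixteenth note = 3; half note = 16.
Altogether 6 + 24 + 4 + 16 + 24 + 3 + 16 = 93.
93 ÷ 18 = 5 complete bars with 3 left over.

5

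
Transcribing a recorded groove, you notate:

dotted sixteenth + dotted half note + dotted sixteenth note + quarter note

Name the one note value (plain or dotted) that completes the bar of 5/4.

sixteenth note

The bar of 5/4 = 40 thirty-second notes.
Each duration in thirty-second notes: dotted sixteenth = 3; dotted half note = 24; dotted sixteenth note = 3; quarter note = 8.
Adding: 3 + 24 + 3 + 8 = 38.
Remaining: 40 − 38 = 2 thirty-second notes, which is a sixteenth note.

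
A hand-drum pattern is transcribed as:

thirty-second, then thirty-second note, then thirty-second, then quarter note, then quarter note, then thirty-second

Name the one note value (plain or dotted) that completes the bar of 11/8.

The bar of 11/8 = 44 thirty-second notes.
Express everything in thirty-second notes: thirty-second = 1; thirty-second note = 1; thirty-second = 1; quarter note = 8; quarter note = 8; thirty-second = 1.
Sum: 1 + 1 + 1 + 8 + 8 + 1 = 20.
Remaining: 44 − 20 = 24 thirty-second notes, which is a dotted half note.

dotted half note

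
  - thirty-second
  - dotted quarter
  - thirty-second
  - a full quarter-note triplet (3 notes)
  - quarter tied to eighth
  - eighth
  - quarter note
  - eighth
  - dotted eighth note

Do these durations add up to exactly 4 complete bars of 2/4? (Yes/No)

Yes

One bar of 2/4 = 16 thirty-second notes, so 4 bars = 64.
Each duration in thirty-second notes: thirty-second = 1; dotted quarter = 12; thirty-second = 1; a full quarter-note triplet (3 notes) (three triplet quarters span one half) = 16; quarter tied to eighth (quarter + eighth) = 12; eighth = 4; quarter note = 8; eighth = 4; dotted eighth note = 6.
Total: 1 + 12 + 1 + 16 + 12 + 4 + 8 + 4 + 6 = 64.
64 equals 64, so the answer is Yes.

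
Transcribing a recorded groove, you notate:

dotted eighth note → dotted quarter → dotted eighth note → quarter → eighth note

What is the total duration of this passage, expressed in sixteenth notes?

18

Working in sixteenth notes: dotted eighth note = 3; dotted quarter = 6; dotted eighth note = 3; quarter = 4; eighth note = 2.
Sum: 3 + 6 + 3 + 4 + 2 = 18 sixteenth notes.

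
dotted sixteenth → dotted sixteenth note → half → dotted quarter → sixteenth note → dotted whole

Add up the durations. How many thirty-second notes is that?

84

Working in thirty-second notes: dotted sixteenth = 3; dotted sixteenth note = 3; half = 16; dotted quarter = 12; sixteenth note = 2; dotted whole = 48.
Total: 3 + 3 + 16 + 12 + 2 + 48 = 84 thirty-second notes.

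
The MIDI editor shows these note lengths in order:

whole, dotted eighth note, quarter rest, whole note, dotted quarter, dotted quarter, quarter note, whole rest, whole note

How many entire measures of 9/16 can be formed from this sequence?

9

One bar of 9/16 = 9 sixteenth notes.
Convert each value to sixteenth notes: whole = 16; dotted eighth note = 3; quarter rest = 4; whole note = 16; dotted quarter = 6; dotted quarter = 6; quarter note = 4; whole rest = 16; whole note = 16.
Total: 16 + 3 + 4 + 16 + 6 + 6 + 4 + 16 + 16 = 87.
87 ÷ 9 = 9 complete bars with 6 left over.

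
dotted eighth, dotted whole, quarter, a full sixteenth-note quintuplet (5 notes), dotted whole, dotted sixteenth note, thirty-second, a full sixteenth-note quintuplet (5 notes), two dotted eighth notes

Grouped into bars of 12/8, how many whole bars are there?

2

One bar of 12/8 = 48 thirty-second notes.
In thirty-second notes: dotted eighth = 6; dotted whole = 48; quarter = 8; a full sixteenth-note quintuplet (5 notes) (five quintuplet sixteenths span one quarter) = 8; dotted whole = 48; dotted sixteenth note = 3; thirty-second = 1; a full sixteenth-note quintuplet (5 notes) (five quintuplet sixteenths span one quarter) = 8; dotted eighth note = 6; dotted eighth note = 6.
Sum: 6 + 48 + 8 + 8 + 48 + 3 + 1 + 8 + 6 + 6 = 142.
142 ÷ 48 = 2 complete bars with 46 left over.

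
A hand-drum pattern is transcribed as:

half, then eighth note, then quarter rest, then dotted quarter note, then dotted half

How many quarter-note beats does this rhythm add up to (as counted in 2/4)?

One quarter-note beat = 2 eighth notes.
Express everything in eighth notes: half = 4; eighth note = 1; quarter rest = 2; dotted quarter note = 3; dotted half = 6.
Total: 4 + 1 + 2 + 3 + 6 = 16.
16 ÷ 2 = 8 beats.

8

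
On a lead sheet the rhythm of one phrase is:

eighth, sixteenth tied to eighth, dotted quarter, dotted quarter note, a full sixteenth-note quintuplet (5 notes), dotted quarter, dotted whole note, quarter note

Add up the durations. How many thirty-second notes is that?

110

In thirty-second notes: eighth = 4; sixteenth tied to eighth (sixteenth + eighth) = 6; dotted quarter = 12; dotted quarter note = 12; a full sixteenth-note quintuplet (5 notes) (five quintuplet sixteenths span one quarter) = 8; dotted quarter = 12; dotted whole note = 48; quarter note = 8.
Altogether 4 + 6 + 12 + 12 + 8 + 12 + 48 + 8 = 110 thirty-second notes.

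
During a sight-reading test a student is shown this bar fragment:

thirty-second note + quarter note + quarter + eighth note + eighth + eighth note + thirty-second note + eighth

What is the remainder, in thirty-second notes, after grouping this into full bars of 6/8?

10

One bar of 6/8 = 24 thirty-second notes.
In thirty-second notes: thirty-second note = 1; quarter note = 8; quarter = 8; eighth note = 4; eighth = 4; eighth note = 4; thirty-second note = 1; eighth = 4.
Sum: 1 + 8 + 8 + 4 + 4 + 4 + 1 + 4 = 34.
34 ÷ 24 = 1 complete bar with 10 thirty-second notes remaining.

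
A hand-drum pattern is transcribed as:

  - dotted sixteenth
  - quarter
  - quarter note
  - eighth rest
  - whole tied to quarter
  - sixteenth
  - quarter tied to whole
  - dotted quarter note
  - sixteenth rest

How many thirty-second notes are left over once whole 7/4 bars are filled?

7

One bar of 7/4 = 56 thirty-second notes.
Convert each value to thirty-second notes: dotted sixteenth = 3; quarter = 8; quarter note = 8; eighth rest = 4; whole tied to quarter (whole + quarter) = 40; sixteenth = 2; quarter tied to whole (quarter + whole) = 40; dotted quarter note = 12; sixteenth rest = 2.
Sum: 3 + 8 + 8 + 4 + 40 + 2 + 40 + 12 + 2 = 119.
119 ÷ 56 = 2 complete bars with 7 thirty-second notes remaining.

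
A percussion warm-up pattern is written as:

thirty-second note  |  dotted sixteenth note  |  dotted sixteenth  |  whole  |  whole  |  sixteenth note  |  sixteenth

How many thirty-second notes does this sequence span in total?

Each duration in thirty-second notes: thirty-second note = 1; dotted sixteenth note = 3; dotted sixteenth = 3; whole = 32; whole = 32; sixteenth note = 2; sixteenth = 2.
Altogether 1 + 3 + 3 + 32 + 32 + 2 + 2 = 75 thirty-second notes.

75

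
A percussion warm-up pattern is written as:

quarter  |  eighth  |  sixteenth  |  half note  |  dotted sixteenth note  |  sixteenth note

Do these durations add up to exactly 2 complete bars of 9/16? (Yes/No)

No

One bar of 9/16 = 18 thirty-second notes, so 2 bars = 36.
In thirty-second notes: quarter = 8; eighth = 4; sixteenth = 2; half note = 16; dotted sixteenth note = 3; sixteenth note = 2.
Adding: 8 + 4 + 2 + 16 + 3 + 2 = 35.
35 falls short of 36, so the answer is No.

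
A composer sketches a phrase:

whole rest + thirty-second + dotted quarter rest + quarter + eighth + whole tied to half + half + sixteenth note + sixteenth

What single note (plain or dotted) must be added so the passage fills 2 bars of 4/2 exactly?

2 bars of 4/2 = 128 thirty-second notes.
Each duration in thirty-second notes: whole rest = 32; thirty-second = 1; dotted quarter rest = 12; quarter = 8; eighth = 4; whole tied to half (whole + half) = 48; half = 16; sixteenth note = 2; sixteenth = 2.
Altogether 32 + 1 + 12 + 8 + 4 + 48 + 16 + 2 + 2 = 125.
Remaining: 128 − 125 = 3 thirty-second notes, which is a dotted sixteenth note.

dotted sixteenth note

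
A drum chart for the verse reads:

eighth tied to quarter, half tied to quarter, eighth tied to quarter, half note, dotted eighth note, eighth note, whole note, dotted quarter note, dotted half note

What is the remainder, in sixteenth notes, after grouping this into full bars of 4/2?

7

One bar of 4/2 = 32 sixteenth notes.
Express everything in sixteenth notes: eighth tied to quarter (eighth + quarter) = 6; half tied to quarter (half + quarter) = 12; eighth tied to quarter (eighth + quarter) = 6; half note = 8; dotted eighth note = 3; eighth note = 2; whole note = 16; dotted quarter note = 6; dotted half note = 12.
Altogether 6 + 12 + 6 + 8 + 3 + 2 + 16 + 6 + 12 = 71.
71 ÷ 32 = 2 complete bars with 7 sixteenth notes remaining.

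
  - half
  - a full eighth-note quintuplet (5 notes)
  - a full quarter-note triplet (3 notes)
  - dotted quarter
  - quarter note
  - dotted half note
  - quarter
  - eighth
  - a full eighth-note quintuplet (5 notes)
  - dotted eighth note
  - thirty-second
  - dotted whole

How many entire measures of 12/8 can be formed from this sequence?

One bar of 12/8 = 48 thirty-second notes.
In thirty-second notes: half = 16; a full eighth-note quintuplet (5 notes) (five quintuplet eighths span one half) = 16; a full quarter-note triplet (3 notes) (three triplet quarters span one half) = 16; dotted quarter = 12; quarter note = 8; dotted half note = 24; quarter = 8; eighth = 4; a full eighth-note quintuplet (5 notes) (five quintuplet eighths span one half) = 16; dotted eighth note = 6; thirty-second = 1; dotted whole = 48.
Total: 16 + 16 + 16 + 12 + 8 + 24 + 8 + 4 + 16 + 6 + 1 + 48 = 175.
175 ÷ 48 = 3 complete bars with 31 left over.

3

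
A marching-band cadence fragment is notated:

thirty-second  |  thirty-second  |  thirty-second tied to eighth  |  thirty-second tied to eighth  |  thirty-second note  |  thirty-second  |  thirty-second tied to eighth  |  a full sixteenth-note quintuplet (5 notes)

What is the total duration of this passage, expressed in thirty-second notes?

In thirty-second notes: thirty-second = 1; thirty-second = 1; thirty-second tied to eighth (thirty-second + eighth) = 5; thirty-second tied to eighth (thirty-second + eighth) = 5; thirty-second note = 1; thirty-second = 1; thirty-second tied to eighth (thirty-second + eighth) = 5; a full sixteenth-note quintuplet (5 notes) (five quintuplet sixteenths span one quarter) = 8.
Adding: 1 + 1 + 5 + 5 + 1 + 1 + 5 + 8 = 27 thirty-second notes.

27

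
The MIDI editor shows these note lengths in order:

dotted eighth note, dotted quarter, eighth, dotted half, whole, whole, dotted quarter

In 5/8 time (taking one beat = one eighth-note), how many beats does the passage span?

One eighth-note beat = 2 sixteenth notes.
Convert each value to sixteenth notes: dotted eighth note = 3; dotted quarter = 6; eighth = 2; dotted half = 12; whole = 16; whole = 16; dotted quarter = 6.
Sum: 3 + 6 + 2 + 12 + 16 + 16 + 6 = 61.
61 ÷ 2 = 30.5 beats.

30.5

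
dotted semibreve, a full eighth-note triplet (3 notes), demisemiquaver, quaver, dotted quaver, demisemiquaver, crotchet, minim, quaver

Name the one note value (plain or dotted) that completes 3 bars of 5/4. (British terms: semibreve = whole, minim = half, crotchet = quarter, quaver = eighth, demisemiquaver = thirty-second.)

3 bars of 5/4 = 120 thirty-second notes.
In thirty-second notes: dotted semibreve = 48; a full eighth-note triplet (3 notes) (three triplet eighths span one quarter) = 8; demisemiquaver = 1; quaver = 4; dotted quaver = 6; demisemiquaver = 1; crotchet = 8; minim = 16; quaver = 4.
Sum: 48 + 8 + 1 + 4 + 6 + 1 + 8 + 16 + 4 = 96.
Remaining: 120 − 96 = 24 thirty-second notes, which is a dotted half note.

dotted half note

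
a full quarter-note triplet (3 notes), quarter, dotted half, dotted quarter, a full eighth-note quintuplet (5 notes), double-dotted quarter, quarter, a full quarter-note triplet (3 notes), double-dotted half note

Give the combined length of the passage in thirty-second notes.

142

Working in thirty-second notes: a full quarter-note triplet (3 notes) (three triplet quarters span one half) = 16; quarter = 8; dotted half = 24; dotted quarter = 12; a full eighth-note quintuplet (5 notes) (five quintuplet eighths span one half) = 16; double-dotted quarter = 14; quarter = 8; a full quarter-note triplet (3 notes) (three triplet quarters span one half) = 16; double-dotted half note = 28.
Altogether 16 + 8 + 24 + 12 + 16 + 14 + 8 + 16 + 28 = 142 thirty-second notes.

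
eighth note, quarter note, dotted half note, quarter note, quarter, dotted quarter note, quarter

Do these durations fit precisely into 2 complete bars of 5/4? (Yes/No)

No

One bar of 5/4 = 10 eighth notes, so 2 bars = 20.
Express everything in eighth notes: eighth note = 1; quarter note = 2; dotted half note = 6; quarter note = 2; quarter = 2; dotted quarter note = 3; quarter = 2.
Altogether 1 + 2 + 6 + 2 + 2 + 3 + 2 = 18.
18 falls short of 20, so the answer is No.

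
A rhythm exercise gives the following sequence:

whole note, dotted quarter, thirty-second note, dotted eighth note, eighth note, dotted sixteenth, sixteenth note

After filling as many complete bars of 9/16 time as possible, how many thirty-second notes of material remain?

One bar of 9/16 = 18 thirty-second notes.
Convert each value to thirty-second notes: whole note = 32; dotted quarter = 12; thirty-second note = 1; dotted eighth note = 6; eighth note = 4; dotted sixteenth = 3; sixteenth note = 2.
Adding: 32 + 12 + 1 + 6 + 4 + 3 + 2 = 60.
60 ÷ 18 = 3 complete bars with 6 thirty-second notes remaining.

6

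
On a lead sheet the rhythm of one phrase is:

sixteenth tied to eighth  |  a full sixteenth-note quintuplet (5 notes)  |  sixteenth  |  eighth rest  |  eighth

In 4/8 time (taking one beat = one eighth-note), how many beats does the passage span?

6

One eighth-note beat = 2 sixteenth notes.
Express everything in sixteenth notes: sixteenth tied to eighth (sixteenth + eighth) = 3; a full sixteenth-note quintuplet (5 notes) (five quintuplet sixteenths span one quarter) = 4; sixteenth = 1; eighth rest = 2; eighth = 2.
Altogether 3 + 4 + 1 + 2 + 2 = 12.
12 ÷ 2 = 6 beats.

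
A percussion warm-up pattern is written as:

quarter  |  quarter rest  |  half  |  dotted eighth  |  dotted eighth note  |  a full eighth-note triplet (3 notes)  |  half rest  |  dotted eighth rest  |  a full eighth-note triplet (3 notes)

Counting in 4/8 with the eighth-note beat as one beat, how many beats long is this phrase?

One eighth-note beat = 2 sixteenth notes.
Express everything in sixteenth notes: quarter = 4; quarter rest = 4; half = 8; dotted eighth = 3; dotted eighth note = 3; a full eighth-note triplet (3 notes) (three triplet eighths span one quarter) = 4; half rest = 8; dotted eighth rest = 3; a full eighth-note triplet (3 notes) (three triplet eighths span one quarter) = 4.
Total: 4 + 4 + 8 + 3 + 3 + 4 + 8 + 3 + 4 = 41.
41 ÷ 2 = 20.5 beats.

20.5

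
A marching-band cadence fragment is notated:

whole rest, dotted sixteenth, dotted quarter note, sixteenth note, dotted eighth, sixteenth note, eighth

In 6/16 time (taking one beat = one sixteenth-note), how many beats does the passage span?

One sixteenth-note beat = 2 thirty-second notes.
Each duration in thirty-second notes: whole rest = 32; dotted sixteenth = 3; dotted quarter note = 12; sixteenth note = 2; dotted eighth = 6; sixteenth note = 2; eighth = 4.
Adding: 32 + 3 + 12 + 2 + 6 + 2 + 4 = 61.
61 ÷ 2 = 30.5 beats.

30.5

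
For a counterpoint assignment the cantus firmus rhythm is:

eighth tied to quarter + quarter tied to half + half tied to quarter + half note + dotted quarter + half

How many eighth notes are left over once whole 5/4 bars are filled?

6

One bar of 5/4 = 10 eighth notes.
Working in eighth notes: eighth tied to quarter (eighth + quarter) = 3; quarter tied to half (quarter + half) = 6; half tied to quarter (half + quarter) = 6; half note = 4; dotted quarter = 3; half = 4.
Sum: 3 + 6 + 6 + 4 + 3 + 4 = 26.
26 ÷ 10 = 2 complete bars with 6 eighth notes remaining.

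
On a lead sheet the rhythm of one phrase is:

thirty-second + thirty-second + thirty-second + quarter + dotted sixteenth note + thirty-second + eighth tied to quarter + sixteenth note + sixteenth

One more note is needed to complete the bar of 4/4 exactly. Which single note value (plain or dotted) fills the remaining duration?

The bar of 4/4 = 32 thirty-second notes.
Convert each value to thirty-second notes: thirty-second = 1; thirty-second = 1; thirty-second = 1; quarter = 8; dotted sixteenth note = 3; thirty-second = 1; eighth tied to quarter (eighth + quarter) = 12; sixteenth note = 2; sixteenth = 2.
Altogether 1 + 1 + 1 + 8 + 3 + 1 + 12 + 2 + 2 = 31.
Remaining: 32 − 31 = 1 thirty-second note, which is a thirty-second note.

thirty-second note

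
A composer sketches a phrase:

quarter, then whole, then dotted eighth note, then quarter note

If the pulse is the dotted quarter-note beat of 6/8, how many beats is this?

One dotted quarter-note beat = 6 sixteenth notes.
Working in sixteenth notes: quarter = 4; whole = 16; dotted eighth note = 3; quarter note = 4.
Altogether 4 + 16 + 3 + 4 = 27.
27 ÷ 6 = 4.5 beats.

4.5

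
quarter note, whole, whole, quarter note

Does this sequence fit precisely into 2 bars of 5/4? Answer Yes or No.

One bar of 5/4 = 5 quarter notes, so 2 bars = 10.
Express everything in quarter notes: quarter note = 1; whole = 4; whole = 4; quarter note = 1.
Sum: 1 + 4 + 4 + 1 = 10.
10 equals 10, so the answer is Yes.

Yes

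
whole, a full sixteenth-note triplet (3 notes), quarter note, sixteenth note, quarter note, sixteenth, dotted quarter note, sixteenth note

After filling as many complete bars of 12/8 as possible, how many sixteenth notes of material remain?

11

One bar of 12/8 = 24 sixteenth notes.
Each duration in sixteenth notes: whole = 16; a full sixteenth-note triplet (3 notes) (three triplet sixteenths span one eighth) = 2; quarter note = 4; sixteenth note = 1; quarter note = 4; sixteenth = 1; dotted quarter note = 6; sixteenth note = 1.
Total: 16 + 2 + 4 + 1 + 4 + 1 + 6 + 1 = 35.
35 ÷ 24 = 1 complete bar with 11 sixteenth notes remaining.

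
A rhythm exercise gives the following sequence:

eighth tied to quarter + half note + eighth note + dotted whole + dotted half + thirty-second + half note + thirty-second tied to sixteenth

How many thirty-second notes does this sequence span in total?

124

Express everything in thirty-second notes: eighth tied to quarter (eighth + quarter) = 12; half note = 16; eighth note = 4; dotted whole = 48; dotted half = 24; thirty-second = 1; half note = 16; thirty-second tied to sixteenth (thirty-second + sixteenth) = 3.
Total: 12 + 16 + 4 + 48 + 24 + 1 + 16 + 3 = 124 thirty-second notes.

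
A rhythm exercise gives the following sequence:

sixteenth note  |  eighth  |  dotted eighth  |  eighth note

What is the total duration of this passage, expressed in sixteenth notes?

Express everything in sixteenth notes: sixteenth note = 1; eighth = 2; dotted eighth = 3; eighth note = 2.
Adding: 1 + 2 + 3 + 2 = 8 sixteenth notes.

8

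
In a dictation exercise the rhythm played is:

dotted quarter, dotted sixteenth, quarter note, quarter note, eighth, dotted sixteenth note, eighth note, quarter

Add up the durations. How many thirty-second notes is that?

In thirty-second notes: dotted quarter = 12; dotted sixteenth = 3; quarter note = 8; quarter note = 8; eighth = 4; dotted sixteenth note = 3; eighth note = 4; quarter = 8.
Total: 12 + 3 + 8 + 8 + 4 + 3 + 4 + 8 = 50 thirty-second notes.

50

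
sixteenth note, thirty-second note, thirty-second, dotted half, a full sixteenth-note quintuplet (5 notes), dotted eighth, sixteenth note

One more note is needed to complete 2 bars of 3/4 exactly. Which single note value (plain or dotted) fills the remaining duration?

2 bars of 3/4 = 48 thirty-second notes.
Working in thirty-second notes: sixteenth note = 2; thirty-second note = 1; thirty-second = 1; dotted half = 24; a full sixteenth-note quintuplet (5 notes) (five quintuplet sixteenths span one quarter) = 8; dotted eighth = 6; sixteenth note = 2.
Sum: 2 + 1 + 1 + 24 + 8 + 6 + 2 = 44.
Remaining: 48 − 44 = 4 thirty-second notes, which is a eighth note.

eighth note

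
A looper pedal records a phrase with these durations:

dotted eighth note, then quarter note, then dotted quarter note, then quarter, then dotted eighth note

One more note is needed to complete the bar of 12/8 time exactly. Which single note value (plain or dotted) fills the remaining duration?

The bar of 12/8 = 24 sixteenth notes.
Working in sixteenth notes: dotted eighth note = 3; quarter note = 4; dotted quarter note = 6; quarter = 4; dotted eighth note = 3.
Total: 3 + 4 + 6 + 4 + 3 = 20.
Remaining: 24 − 20 = 4 sixteenth notes, which is a quarter note.

quarter note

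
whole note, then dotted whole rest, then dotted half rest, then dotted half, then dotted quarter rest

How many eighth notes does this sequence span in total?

Working in eighth notes: whole note = 8; dotted whole rest = 12; dotted half rest = 6; dotted half = 6; dotted quarter rest = 3.
Total: 8 + 12 + 6 + 6 + 3 = 35 eighth notes.

35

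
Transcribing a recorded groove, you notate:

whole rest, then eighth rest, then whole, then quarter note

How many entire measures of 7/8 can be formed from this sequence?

2

One bar of 7/8 = 7 eighth notes.
Express everything in eighth notes: whole rest = 8; eighth rest = 1; whole = 8; quarter note = 2.
Altogether 8 + 1 + 8 + 2 = 19.
19 ÷ 7 = 2 complete bars with 5 left over.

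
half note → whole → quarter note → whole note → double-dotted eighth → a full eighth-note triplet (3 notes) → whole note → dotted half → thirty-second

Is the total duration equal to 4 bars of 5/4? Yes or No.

Yes

One bar of 5/4 = 40 thirty-second notes, so 4 bars = 160.
Convert each value to thirty-second notes: half note = 16; whole = 32; quarter note = 8; whole note = 32; double-dotted eighth = 7; a full eighth-note triplet (3 notes) (three triplet eighths span one quarter) = 8; whole note = 32; dotted half = 24; thirty-second = 1.
Adding: 16 + 32 + 8 + 32 + 7 + 8 + 32 + 24 + 1 = 160.
160 equals 160, so the answer is Yes.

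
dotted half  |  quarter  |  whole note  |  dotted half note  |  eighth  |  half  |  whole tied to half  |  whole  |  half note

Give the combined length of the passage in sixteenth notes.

Convert each value to sixteenth notes: dotted half = 12; quarter = 4; whole note = 16; dotted half note = 12; eighth = 2; half = 8; whole tied to half (whole + half) = 24; whole = 16; half note = 8.
Total: 12 + 4 + 16 + 12 + 2 + 8 + 24 + 16 + 8 = 102 sixteenth notes.

102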